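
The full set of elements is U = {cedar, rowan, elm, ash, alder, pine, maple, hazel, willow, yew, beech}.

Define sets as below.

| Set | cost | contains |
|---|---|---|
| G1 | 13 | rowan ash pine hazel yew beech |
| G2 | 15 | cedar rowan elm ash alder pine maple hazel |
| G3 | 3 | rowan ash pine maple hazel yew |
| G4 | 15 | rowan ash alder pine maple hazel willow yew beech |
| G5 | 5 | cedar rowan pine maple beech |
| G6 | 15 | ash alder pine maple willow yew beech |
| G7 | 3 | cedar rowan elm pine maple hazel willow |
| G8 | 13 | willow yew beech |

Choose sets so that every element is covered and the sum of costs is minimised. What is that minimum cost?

G6, G7 together cover every element (G6 ∪ G7 = {cedar, rowan, elm, ash, alder, pine, maple, hazel, willow, yew, beech}); total cost 15 + 3 = 18.
The greedy pick G7, G3, G5, G2 costs 26; no covering selection beats 18.

18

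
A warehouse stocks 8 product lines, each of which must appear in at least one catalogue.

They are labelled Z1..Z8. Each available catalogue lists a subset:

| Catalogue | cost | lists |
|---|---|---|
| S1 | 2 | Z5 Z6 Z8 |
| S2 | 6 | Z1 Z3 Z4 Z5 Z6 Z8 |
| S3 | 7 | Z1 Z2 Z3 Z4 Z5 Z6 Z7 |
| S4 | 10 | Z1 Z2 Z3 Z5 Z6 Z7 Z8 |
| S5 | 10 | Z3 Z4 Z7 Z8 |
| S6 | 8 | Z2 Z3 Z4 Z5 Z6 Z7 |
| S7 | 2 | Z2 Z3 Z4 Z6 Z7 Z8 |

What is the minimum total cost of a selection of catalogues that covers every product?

8

S2, S7 together cover every product (S2 ∪ S7 = {Z1, Z2, Z3, Z4, Z5, Z6, Z7, Z8}); total cost 6 + 2 = 8.
The greedy pick S7, S1, S2 costs 10; no covering selection beats 8.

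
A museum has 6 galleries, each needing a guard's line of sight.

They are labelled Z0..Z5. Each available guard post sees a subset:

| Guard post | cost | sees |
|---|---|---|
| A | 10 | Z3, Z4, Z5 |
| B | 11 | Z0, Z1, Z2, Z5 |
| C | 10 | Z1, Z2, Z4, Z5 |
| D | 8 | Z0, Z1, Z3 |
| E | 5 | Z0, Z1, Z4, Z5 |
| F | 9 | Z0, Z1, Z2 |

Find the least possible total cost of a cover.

C, D together cover every gallery (C ∪ D = {Z0, Z1, Z2, Z3, Z4, Z5}); total cost 10 + 8 = 18.
The greedy pick E, D, F costs 22; no covering selection beats 18.

18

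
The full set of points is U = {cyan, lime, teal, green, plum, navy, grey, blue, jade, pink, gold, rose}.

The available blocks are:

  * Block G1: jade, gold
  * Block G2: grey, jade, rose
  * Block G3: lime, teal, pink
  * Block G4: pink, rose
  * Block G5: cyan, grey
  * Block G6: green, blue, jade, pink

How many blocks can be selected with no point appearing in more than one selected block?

G1, G4, G5 are pairwise disjoint (G1={jade,gold}; G4={pink,rose}; G5={cyan,grey}).
Every remaining block overlaps one of these, and no 4 of the listed blocks are pairwise disjoint, so 3 is the maximum.

3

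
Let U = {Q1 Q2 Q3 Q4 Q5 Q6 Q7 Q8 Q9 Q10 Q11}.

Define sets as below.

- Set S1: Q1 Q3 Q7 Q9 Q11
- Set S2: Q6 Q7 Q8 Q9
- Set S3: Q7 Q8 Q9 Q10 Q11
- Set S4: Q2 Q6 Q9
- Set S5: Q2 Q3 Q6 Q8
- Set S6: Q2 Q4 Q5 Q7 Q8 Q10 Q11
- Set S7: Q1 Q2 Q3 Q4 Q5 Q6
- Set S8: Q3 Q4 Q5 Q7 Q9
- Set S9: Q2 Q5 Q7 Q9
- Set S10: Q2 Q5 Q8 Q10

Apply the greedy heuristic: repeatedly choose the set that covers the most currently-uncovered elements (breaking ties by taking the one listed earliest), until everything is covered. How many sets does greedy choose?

Greedy: pick S6 (covers 7 new) → pick S1 (covers 3 new) → pick S2 (covers 1 new). Total picks: 3.
(The true minimum cover uses only 2 sets, so greedy is not optimal here.)

3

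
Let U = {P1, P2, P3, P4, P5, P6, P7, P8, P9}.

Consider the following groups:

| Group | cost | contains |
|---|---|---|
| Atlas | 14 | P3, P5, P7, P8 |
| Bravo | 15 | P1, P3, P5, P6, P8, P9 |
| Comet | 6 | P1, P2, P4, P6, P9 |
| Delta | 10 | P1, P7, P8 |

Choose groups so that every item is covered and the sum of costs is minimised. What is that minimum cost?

Atlas, Comet together cover every item (Atlas ∪ Comet = {P1, P2, P3, P4, P5, P6, P7, P8, P9}); total cost 14 + 6 = 20.
No covering selection has total cost below 20.

20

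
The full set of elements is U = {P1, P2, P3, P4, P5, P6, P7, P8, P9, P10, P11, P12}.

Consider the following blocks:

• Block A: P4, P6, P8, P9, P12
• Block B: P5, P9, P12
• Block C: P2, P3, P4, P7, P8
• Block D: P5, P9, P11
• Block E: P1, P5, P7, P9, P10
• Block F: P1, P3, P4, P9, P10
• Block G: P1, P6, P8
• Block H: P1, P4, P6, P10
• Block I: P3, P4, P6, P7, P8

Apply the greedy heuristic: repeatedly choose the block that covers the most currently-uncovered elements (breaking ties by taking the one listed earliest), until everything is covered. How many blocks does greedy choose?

4

Greedy: pick A (covers 5 new) → pick E (covers 4 new) → pick C (covers 2 new) → pick D (covers 1 new). Total picks: 4.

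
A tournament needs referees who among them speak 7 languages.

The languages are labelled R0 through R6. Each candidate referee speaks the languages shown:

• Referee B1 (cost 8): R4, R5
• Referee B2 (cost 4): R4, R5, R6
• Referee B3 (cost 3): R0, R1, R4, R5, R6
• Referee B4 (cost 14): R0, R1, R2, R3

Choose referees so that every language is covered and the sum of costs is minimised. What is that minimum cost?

B3, B4 together cover every language (B3 ∪ B4 = {R0, R1, R2, R3, R4, R5, R6}); total cost 3 + 14 = 17.
No covering selection has total cost below 17.

17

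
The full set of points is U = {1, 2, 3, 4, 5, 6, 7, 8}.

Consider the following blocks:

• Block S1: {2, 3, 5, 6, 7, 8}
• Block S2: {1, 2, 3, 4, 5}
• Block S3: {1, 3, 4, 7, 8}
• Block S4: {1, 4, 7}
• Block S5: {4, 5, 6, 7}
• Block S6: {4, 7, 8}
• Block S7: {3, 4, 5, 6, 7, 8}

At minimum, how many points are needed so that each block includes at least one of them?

2

The 2 points {4, 7} hit every block.
No single point lies in every block, so at least 2 are needed and 2 is optimal.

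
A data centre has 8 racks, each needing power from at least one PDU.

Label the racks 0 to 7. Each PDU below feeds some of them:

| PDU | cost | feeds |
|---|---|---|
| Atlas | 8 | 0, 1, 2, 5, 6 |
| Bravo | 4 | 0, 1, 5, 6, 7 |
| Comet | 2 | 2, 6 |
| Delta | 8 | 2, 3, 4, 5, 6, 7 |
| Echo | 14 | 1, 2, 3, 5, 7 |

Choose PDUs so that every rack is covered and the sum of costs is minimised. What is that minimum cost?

Bravo, Delta together cover every rack (Bravo ∪ Delta = {0, 1, 2, 3, 4, 5, 6, 7}); total cost 4 + 8 = 12.
The greedy pick Bravo, Comet, Delta costs 14; no covering selection beats 12.

12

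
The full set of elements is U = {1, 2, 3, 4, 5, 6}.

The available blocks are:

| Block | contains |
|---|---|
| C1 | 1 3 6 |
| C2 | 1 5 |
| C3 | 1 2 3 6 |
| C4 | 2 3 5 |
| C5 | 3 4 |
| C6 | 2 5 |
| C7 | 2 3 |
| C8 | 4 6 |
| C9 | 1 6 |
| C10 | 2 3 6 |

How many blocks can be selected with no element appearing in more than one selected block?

C5, C6, C9 are pairwise disjoint (C5={3,4}; C6={2,5}; C9={1,6}).
Every remaining block overlaps one of these, and no 4 of the listed blocks are pairwise disjoint, so 3 is the maximum.

3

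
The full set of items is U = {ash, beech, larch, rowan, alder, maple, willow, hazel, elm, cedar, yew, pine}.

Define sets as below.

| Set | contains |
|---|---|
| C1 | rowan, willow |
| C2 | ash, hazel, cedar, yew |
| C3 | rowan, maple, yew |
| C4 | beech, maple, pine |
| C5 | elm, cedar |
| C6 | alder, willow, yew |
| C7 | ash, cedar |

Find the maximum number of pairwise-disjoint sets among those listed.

C4, C5, C6 are pairwise disjoint (C4={beech,maple,pine}; C5={elm,cedar}; C6={alder,willow,yew}).
Every remaining set overlaps one of these, and no 4 of the listed sets are pairwise disjoint, so 3 is the maximum.

3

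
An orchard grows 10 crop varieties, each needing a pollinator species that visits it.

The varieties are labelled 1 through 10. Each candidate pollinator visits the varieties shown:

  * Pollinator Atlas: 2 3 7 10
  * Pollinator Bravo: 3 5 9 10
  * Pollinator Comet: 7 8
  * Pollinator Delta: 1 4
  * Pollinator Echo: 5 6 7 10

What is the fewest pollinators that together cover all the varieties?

Take {Atlas, Bravo, Comet, Delta, Echo}. Their union is {1, 2, 3, 4, 5, 6, 7, 8, 9, 10}, which is all 10 varieties.
No 4 of the 5 pollinators cover everything (all 5 combinations miss at least one variety), so 5 is optimal.

5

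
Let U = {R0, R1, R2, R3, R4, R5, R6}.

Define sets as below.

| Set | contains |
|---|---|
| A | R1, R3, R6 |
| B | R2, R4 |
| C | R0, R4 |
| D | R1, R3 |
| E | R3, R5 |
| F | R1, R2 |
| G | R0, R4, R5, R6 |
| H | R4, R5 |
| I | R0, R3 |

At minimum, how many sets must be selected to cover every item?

E, F, and G cover everything between them: the union {R0, R1, R2, R3, R4, R5, R6} is all of U.
No 2 of the 9 sets cover everything (all 36 combinations miss at least one item), so 3 is optimal.

3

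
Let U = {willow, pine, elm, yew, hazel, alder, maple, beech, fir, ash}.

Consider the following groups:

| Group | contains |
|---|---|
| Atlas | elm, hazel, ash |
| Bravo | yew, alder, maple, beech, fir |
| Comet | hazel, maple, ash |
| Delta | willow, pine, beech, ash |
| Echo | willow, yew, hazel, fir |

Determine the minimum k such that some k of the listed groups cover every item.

3

Atlas, Bravo, and Delta cover everything between them: the union {willow, pine, elm, yew, hazel, alder, maple, beech, fir, ash} is all of U.
Only Delta contains pine, so Delta is forced; the remaining 6 items need at least 2 more groups (each remaining group adds at most 4) — so at least 3 groups are needed, and 3 is optimal.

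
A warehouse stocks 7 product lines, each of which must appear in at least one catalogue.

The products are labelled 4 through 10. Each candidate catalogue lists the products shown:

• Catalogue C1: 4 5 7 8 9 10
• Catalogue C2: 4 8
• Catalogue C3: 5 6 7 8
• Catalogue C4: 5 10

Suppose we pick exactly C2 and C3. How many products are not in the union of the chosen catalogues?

Union of C2, C3 = {4, 5, 6, 7, 8}.
Not covered: 9, 10 — 2 products.

2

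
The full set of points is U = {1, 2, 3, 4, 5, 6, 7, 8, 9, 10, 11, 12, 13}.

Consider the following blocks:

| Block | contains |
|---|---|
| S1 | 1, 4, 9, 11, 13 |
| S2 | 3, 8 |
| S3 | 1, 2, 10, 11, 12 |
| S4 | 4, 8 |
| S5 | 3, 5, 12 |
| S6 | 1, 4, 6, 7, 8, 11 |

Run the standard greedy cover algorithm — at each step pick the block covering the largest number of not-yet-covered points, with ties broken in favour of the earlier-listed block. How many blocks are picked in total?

Greedy: pick S6 (covers 6 new) → pick S3 (covers 3 new) → pick S1 (covers 2 new) → pick S5 (covers 2 new). Total picks: 4.

4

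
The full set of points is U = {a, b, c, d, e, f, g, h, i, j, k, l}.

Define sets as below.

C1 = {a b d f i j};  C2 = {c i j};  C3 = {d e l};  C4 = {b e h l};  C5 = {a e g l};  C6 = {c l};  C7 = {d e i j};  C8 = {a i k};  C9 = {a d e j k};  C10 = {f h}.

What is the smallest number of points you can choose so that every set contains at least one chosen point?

4

T = {d, h, i, l} meets every set (each contains at least one member of T), and |T| = 4.
No choice of 3 points meets every set, so 4 is the minimum.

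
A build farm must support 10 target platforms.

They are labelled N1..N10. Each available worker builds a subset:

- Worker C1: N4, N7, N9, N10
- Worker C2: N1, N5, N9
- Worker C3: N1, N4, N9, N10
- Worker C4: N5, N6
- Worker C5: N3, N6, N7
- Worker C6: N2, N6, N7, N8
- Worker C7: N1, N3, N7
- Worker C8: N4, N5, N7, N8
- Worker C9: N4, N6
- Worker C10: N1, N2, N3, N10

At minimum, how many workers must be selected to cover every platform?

4

Take {C3, C5, C8, C10}. Their union is {N1, N2, N3, N4, N5, N6, N7, N8, N9, N10}, which is all 10 platforms.
No 3 of the 10 workers cover everything (all 120 combinations miss at least one platform), so 4 is optimal.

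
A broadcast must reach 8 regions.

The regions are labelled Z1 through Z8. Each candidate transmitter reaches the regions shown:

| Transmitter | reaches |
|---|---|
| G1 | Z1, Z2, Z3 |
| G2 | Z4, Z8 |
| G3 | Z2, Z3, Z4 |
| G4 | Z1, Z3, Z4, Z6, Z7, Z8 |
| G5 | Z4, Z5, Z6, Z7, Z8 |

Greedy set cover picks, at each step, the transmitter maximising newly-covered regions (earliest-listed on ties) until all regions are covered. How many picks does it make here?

3

Greedy: pick G4 (covers 6 new) → pick G1 (covers 1 new) → pick G5 (covers 1 new). Total picks: 3.
(The true minimum cover uses only 2 transmitters, so greedy is not optimal here.)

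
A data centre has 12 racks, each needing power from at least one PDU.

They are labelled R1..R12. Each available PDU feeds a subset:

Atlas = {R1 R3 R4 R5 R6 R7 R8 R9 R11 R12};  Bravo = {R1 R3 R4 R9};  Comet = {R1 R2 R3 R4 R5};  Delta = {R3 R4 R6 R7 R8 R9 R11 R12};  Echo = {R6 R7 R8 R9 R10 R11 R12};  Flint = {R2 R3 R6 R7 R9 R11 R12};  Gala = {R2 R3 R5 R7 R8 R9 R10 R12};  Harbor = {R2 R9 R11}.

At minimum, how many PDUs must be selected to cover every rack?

2

Atlas and Gala together: Atlas ∪ Gala = {R1, R2, R3, R4, R5, R6, R7, R8, R9, R10, R11, R12} — every rack is covered.
No single PDU has all 12 racks (the largest, Atlas, has 10), so 2 is optimal.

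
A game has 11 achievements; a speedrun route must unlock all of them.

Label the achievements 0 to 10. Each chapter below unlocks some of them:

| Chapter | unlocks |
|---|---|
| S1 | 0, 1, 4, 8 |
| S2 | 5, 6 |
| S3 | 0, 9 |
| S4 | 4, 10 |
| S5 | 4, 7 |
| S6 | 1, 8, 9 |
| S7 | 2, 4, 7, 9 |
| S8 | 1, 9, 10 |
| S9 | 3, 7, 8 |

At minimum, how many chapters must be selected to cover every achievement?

5

Take {S2, S3, S7, S8, S9}. Their union is {0, 1, 2, 3, 4, 5, 6, 7, 8, 9, 10}, which is all 11 achievements.
No 4 of the 9 chapters cover everything (all 126 combinations miss at least one achievement), so 5 is optimal.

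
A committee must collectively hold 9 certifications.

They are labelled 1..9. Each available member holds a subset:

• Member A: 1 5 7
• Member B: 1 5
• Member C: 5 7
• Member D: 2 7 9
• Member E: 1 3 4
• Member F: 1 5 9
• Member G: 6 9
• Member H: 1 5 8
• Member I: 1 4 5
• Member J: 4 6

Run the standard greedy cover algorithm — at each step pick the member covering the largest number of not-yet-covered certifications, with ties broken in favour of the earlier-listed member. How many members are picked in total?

5

Greedy: pick A (covers 3 new) → pick D (covers 2 new) → pick E (covers 2 new) → pick G (covers 1 new) → pick H (covers 1 new). Total picks: 5.
(The true minimum cover uses only 4 members, so greedy is not optimal here.)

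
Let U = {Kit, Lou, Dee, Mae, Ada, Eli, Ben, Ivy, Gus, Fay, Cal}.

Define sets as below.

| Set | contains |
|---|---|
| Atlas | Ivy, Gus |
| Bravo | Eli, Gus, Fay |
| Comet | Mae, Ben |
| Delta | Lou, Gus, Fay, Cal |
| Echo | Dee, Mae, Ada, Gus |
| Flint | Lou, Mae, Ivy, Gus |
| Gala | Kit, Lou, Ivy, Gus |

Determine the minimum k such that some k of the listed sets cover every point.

5

Take {Bravo, Comet, Delta, Echo, Gala}. Their union is {Kit, Lou, Dee, Mae, Ada, Eli, Ben, Ivy, Gus, Fay, Cal}, which is all 11 points.
No 4 of the 7 sets cover everything (all 35 combinations miss at least one point), so 5 is optimal.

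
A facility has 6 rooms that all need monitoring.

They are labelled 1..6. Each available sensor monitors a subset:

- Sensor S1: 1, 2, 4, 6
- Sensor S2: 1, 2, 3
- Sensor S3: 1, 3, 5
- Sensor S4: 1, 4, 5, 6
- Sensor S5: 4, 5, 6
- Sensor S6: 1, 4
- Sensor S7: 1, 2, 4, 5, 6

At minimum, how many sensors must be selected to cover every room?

2

Take {S2, S5}. Their union is {1, 2, 3, 4, 5, 6}, which is all 6 rooms.
No single sensor has all 6 rooms (the largest, S7, has 5), so 2 is optimal.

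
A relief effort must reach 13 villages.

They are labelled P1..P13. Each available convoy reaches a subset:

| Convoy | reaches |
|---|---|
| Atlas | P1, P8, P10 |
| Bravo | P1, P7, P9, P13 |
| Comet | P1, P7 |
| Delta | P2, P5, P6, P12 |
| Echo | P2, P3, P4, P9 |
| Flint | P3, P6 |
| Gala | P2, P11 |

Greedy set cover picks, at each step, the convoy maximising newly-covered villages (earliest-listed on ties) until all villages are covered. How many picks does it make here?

5

Greedy: pick Bravo (covers 4 new) → pick Delta (covers 4 new) → pick Atlas (covers 2 new) → pick Echo (covers 2 new) → pick Gala (covers 1 new). Total picks: 5.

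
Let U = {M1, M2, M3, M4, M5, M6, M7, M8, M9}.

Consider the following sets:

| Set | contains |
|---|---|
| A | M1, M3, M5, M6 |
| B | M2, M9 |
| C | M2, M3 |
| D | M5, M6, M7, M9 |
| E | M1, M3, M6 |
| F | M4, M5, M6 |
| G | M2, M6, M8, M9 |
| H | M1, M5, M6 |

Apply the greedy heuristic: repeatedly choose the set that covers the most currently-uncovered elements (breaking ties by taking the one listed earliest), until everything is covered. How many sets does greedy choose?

Greedy: pick A (covers 4 new) → pick G (covers 3 new) → pick D (covers 1 new) → pick F (covers 1 new). Total picks: 4.

4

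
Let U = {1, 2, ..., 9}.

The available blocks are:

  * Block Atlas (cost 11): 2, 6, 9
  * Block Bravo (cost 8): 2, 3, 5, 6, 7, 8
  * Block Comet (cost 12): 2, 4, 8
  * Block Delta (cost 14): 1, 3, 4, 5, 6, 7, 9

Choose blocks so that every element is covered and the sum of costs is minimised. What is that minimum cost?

Bravo, Delta together cover every element (Bravo ∪ Delta = {1, 2, 3, 4, 5, 6, 7, 8, 9}); total cost 8 + 14 = 22.
No covering selection has total cost below 22.

22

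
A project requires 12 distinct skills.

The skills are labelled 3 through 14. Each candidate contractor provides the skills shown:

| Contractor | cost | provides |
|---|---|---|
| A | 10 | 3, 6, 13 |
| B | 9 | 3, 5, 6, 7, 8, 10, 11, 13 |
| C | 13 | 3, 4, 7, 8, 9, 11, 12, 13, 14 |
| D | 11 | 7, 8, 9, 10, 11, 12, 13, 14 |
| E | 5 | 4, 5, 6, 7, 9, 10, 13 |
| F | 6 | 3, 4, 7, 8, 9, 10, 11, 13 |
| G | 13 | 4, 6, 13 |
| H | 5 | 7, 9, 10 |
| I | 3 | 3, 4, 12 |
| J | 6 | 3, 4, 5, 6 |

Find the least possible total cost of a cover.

D, J together cover every skill (D ∪ J = {3, 4, 5, 6, 7, 8, 9, 10, 11, 12, 13, 14}); total cost 11 + 6 = 17.
The greedy pick E, I, F, D costs 25; no covering selection beats 17.

17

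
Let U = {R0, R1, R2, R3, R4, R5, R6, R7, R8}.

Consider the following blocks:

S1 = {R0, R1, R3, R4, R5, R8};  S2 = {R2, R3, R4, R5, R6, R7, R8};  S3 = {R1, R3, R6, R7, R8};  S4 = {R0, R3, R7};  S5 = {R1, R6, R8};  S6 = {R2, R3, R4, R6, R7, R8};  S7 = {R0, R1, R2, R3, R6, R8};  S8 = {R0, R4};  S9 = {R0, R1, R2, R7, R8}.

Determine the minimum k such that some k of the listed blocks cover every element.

2

Take {S2, S9}. Their union is {R0, R1, R2, R3, R4, R5, R6, R7, R8}, which is all 9 elements.
No single block has all 9 elements (the largest, S2, has 7), so 2 is optimal.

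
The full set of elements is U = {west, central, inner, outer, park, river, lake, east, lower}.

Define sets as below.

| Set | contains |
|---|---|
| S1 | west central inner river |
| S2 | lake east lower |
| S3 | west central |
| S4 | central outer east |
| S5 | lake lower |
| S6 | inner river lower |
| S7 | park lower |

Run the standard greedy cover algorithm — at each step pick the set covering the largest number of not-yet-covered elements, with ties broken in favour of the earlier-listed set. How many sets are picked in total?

4

Greedy: pick S1 (covers 4 new) → pick S2 (covers 3 new) → pick S4 (covers 1 new) → pick S7 (covers 1 new). Total picks: 4.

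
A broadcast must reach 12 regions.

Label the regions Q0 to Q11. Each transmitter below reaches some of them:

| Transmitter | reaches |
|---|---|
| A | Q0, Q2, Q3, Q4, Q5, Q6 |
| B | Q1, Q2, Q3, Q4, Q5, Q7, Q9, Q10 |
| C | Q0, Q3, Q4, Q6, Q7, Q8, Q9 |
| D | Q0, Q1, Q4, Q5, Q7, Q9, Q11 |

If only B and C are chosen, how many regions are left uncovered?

Union of B, C = {Q0, Q1, Q2, Q3, Q4, Q5, Q6, Q7, Q8, Q9, Q10}.
Not covered: Q11 — 1 region.

1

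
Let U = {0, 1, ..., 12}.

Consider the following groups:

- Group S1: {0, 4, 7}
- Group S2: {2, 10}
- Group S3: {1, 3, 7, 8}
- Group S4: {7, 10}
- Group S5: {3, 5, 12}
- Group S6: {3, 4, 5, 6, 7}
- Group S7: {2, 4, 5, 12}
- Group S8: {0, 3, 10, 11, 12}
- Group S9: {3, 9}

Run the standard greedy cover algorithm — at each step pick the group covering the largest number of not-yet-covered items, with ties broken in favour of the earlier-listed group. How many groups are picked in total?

Greedy: pick S6 (covers 5 new) → pick S8 (covers 4 new) → pick S3 (covers 2 new) → pick S2 (covers 1 new) → pick S9 (covers 1 new). Total picks: 5.

5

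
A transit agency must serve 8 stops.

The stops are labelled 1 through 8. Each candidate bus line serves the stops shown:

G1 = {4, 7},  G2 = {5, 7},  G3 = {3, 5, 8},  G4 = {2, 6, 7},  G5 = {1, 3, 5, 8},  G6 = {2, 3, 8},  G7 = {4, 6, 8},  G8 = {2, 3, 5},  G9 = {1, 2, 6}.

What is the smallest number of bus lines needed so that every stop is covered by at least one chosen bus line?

3

G1 and G5 and G9 together: G1 ∪ G5 ∪ G9 = {1, 2, 3, 4, 5, 6, 7, 8} — every stop is covered.
No 2 of the 9 bus lines cover everything (all 36 combinations miss at least one stop), so 3 is optimal.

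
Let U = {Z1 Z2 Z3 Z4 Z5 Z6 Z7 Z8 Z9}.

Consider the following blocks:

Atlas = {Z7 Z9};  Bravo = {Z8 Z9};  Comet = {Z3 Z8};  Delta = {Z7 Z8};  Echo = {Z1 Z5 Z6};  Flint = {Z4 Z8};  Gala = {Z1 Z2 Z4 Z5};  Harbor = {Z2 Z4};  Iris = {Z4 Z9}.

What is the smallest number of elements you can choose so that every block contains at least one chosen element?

4

Take H = {Z1, Z4, Z7, Z8}. Each listed block contains at least one of these, so H is a hitting set of size 4.
The blocks Atlas, Comet, Echo, Harbor are pairwise disjoint, so any hitting set needs a separate element for each — at least 4. Hence 4 is optimal.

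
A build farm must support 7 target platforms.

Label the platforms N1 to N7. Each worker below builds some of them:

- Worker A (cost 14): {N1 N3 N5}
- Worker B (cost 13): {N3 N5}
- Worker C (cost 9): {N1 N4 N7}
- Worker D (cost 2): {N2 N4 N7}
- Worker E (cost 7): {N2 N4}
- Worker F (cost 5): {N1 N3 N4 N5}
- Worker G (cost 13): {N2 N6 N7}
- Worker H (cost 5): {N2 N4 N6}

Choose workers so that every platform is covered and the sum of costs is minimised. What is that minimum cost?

D, F, H together cover every platform (D ∪ F ∪ H = {N1, N2, N3, N4, N5, N6, N7}); total cost 2 + 5 + 5 = 12.
No covering selection has total cost below 12.

12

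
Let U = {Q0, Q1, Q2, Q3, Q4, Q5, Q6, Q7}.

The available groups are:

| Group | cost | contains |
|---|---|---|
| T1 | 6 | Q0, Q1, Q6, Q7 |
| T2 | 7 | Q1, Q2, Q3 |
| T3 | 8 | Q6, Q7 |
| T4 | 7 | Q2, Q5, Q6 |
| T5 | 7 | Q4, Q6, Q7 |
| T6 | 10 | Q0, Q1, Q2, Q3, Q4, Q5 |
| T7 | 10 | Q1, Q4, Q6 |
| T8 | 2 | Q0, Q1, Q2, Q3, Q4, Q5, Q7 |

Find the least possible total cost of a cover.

8

T1, T8 together cover every item (T1 ∪ T8 = {Q0, Q1, Q2, Q3, Q4, Q5, Q6, Q7}); total cost 6 + 2 = 8.
No covering selection has total cost below 8.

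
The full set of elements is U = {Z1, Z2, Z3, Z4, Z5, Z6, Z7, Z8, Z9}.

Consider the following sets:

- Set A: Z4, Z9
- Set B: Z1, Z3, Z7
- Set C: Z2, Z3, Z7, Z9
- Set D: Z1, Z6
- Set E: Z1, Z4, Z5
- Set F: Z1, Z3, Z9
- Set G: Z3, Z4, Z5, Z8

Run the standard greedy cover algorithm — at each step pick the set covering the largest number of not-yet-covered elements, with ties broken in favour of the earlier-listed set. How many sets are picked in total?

4

Greedy: pick C (covers 4 new) → pick E (covers 3 new) → pick D (covers 1 new) → pick G (covers 1 new). Total picks: 4.
(The true minimum cover uses only 3 sets, so greedy is not optimal here.)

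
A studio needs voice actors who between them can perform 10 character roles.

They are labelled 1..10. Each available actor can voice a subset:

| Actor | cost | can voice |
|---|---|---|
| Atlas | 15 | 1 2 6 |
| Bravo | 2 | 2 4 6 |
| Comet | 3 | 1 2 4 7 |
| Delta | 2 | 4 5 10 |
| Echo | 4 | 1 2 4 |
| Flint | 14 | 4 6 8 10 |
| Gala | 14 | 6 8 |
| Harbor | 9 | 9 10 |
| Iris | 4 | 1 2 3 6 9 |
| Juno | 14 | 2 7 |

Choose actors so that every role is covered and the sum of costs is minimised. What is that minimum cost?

23

Comet, Delta, Flint, Iris together cover every role (Comet ∪ Delta ∪ Flint ∪ Iris = {1, 2, 3, 4, 5, 6, 7, 8, 9, 10}); total cost 3 + 2 + 14 + 4 = 23.
The greedy pick Bravo, Delta, Iris, Comet, Flint costs 25; no covering selection beats 23.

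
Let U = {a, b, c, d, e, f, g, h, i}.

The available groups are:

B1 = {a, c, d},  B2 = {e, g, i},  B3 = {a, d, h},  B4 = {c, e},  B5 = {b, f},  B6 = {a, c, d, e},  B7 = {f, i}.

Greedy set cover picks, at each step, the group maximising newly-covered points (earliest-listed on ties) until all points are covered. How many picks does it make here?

Greedy: pick B6 (covers 4 new) → pick B2 (covers 2 new) → pick B5 (covers 2 new) → pick B3 (covers 1 new). Total picks: 4.

4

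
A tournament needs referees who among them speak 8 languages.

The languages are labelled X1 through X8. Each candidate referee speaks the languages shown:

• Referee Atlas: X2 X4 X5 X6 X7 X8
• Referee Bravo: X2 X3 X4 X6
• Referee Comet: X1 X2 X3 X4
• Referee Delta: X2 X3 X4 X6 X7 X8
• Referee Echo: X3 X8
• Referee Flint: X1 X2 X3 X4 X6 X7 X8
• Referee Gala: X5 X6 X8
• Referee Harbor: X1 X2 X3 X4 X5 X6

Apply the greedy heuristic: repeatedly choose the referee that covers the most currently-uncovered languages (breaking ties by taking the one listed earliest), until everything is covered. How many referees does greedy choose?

2

Greedy: pick Flint (covers 7 new) → pick Atlas (covers 1 new). Total picks: 2.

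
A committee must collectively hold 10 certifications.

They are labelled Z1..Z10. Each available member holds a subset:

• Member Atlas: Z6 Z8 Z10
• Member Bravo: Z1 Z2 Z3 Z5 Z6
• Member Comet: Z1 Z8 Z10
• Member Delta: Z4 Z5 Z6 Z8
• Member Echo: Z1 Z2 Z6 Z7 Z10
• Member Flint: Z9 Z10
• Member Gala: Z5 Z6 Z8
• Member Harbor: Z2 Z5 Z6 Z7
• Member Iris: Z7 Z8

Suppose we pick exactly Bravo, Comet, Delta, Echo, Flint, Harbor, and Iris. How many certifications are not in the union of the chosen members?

Union of Bravo, Comet, Delta, Echo, Flint, Harbor, Iris = {Z1, Z2, Z3, Z4, Z5, Z6, Z7, Z8, Z9, Z10} — that's every certification, so 0 are uncovered.

0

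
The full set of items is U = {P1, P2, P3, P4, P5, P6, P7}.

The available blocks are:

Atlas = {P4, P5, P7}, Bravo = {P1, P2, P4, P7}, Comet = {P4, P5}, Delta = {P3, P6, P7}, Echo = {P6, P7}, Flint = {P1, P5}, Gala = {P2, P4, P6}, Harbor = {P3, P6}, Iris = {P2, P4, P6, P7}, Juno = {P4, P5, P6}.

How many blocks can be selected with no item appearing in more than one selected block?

2

Delta, Flint are pairwise disjoint (Delta={P3,P6,P7}; Flint={P1,P5}).
Every remaining block overlaps one of these, and no 3 of the listed blocks are pairwise disjoint, so 2 is the maximum.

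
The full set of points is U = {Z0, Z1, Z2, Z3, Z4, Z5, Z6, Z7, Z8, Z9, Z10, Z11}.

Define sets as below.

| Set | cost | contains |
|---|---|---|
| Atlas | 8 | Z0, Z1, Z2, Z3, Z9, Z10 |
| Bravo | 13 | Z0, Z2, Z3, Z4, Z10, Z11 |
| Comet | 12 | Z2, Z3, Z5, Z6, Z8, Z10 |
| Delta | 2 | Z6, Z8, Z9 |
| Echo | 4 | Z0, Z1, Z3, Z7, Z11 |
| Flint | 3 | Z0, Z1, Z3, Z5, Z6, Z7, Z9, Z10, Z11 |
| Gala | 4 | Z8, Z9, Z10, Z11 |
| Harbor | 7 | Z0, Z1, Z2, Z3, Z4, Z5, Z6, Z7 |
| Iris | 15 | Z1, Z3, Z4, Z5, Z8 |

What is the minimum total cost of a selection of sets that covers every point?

Gala, Harbor together cover every point (Gala ∪ Harbor = {Z0, Z1, Z2, Z3, Z4, Z5, Z6, Z7, Z8, Z9, Z10, Z11}); total cost 4 + 7 = 11.
The greedy pick Flint, Delta, Harbor costs 12; no covering selection beats 11.

11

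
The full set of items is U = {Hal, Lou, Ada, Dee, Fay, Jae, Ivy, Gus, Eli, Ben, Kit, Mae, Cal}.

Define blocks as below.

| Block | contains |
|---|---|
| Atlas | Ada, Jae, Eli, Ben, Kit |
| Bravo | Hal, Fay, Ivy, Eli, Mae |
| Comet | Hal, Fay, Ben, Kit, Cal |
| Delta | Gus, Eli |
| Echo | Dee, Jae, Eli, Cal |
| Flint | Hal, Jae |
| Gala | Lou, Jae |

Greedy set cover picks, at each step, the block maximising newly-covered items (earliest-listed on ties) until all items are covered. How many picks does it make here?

Greedy: pick Atlas (covers 5 new) → pick Bravo (covers 4 new) → pick Echo (covers 2 new) → pick Delta (covers 1 new) → pick Gala (covers 1 new). Total picks: 5.

5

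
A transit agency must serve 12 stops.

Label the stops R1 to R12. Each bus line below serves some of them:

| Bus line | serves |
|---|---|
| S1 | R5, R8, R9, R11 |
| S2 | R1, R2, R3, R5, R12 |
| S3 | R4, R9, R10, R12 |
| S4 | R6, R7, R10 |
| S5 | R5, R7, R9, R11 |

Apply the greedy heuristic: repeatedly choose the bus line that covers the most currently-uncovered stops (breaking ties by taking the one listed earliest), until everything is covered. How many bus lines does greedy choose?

4

Greedy: pick S2 (covers 5 new) → pick S1 (covers 3 new) → pick S4 (covers 3 new) → pick S3 (covers 1 new). Total picks: 4.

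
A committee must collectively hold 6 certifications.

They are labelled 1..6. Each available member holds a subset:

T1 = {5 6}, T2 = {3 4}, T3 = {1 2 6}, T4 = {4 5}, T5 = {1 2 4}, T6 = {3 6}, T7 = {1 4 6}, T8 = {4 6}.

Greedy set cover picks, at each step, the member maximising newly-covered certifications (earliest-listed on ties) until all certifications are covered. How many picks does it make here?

Greedy: pick T3 (covers 3 new) → pick T2 (covers 2 new) → pick T1 (covers 1 new). Total picks: 3.

3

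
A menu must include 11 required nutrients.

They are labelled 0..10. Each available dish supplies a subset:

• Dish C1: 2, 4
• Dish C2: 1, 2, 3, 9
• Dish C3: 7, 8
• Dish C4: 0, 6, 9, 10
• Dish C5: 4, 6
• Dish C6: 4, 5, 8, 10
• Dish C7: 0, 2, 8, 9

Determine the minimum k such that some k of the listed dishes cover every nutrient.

C2 and C3 and C4 and C6 together: C2 ∪ C3 ∪ C4 ∪ C6 = {0, 1, 2, 3, 4, 5, 6, 7, 8, 9, 10} — every nutrient is covered.
Only C3 contains 7, so C3 is forced; the remaining 9 nutrients need at least 3 more dishes (each remaining dish adds at most 4) — so at least 4 dishes are needed, and 4 is optimal.

4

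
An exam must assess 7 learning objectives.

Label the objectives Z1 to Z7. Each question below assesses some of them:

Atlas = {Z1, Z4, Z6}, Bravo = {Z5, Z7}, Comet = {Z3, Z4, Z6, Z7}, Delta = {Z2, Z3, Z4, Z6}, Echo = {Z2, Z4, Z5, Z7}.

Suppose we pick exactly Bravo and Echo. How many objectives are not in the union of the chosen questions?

Union of Bravo, Echo = {Z2, Z4, Z5, Z7}.
Not covered: Z1, Z3, Z6 — 3 objectives.

3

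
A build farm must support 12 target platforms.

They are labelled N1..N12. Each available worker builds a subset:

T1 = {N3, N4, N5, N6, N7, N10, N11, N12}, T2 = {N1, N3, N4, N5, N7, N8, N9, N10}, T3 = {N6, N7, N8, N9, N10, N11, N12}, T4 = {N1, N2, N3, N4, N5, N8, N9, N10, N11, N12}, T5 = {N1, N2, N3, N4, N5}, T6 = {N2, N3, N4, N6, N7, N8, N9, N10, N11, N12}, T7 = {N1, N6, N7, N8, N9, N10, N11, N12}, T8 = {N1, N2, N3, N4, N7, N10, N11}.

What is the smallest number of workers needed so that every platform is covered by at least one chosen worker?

T3 and T4 together: T3 ∪ T4 = {N1, N2, N3, N4, N5, N6, N7, N8, N9, N10, N11, N12} — every platform is covered.
No single worker has all 12 platforms (the largest, T4, has 10), so 2 is optimal.

2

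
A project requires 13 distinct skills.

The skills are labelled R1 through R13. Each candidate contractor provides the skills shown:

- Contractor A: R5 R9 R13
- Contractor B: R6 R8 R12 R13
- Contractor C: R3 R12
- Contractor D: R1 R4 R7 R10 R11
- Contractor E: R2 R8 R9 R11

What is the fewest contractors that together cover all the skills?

A and B and C and D and E together: A ∪ B ∪ C ∪ D ∪ E = {R1, R2, R3, R4, R5, R6, R7, R8, R9, R10, R11, R12, R13} — every skill is covered.
No 4 of the 5 contractors cover everything (all 5 combinations miss at least one skill), so 5 is optimal.

5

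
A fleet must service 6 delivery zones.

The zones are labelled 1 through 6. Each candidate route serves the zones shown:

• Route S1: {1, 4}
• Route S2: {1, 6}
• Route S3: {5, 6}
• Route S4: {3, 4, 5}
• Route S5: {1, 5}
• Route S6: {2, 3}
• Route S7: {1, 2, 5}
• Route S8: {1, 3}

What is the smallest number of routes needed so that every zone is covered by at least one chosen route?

S3 and S4 and S7 together: S3 ∪ S4 ∪ S7 = {1, 2, 3, 4, 5, 6} — every zone is covered.
No 2 of the 8 routes cover everything (all 28 combinations miss at least one zone), so 3 is optimal.

3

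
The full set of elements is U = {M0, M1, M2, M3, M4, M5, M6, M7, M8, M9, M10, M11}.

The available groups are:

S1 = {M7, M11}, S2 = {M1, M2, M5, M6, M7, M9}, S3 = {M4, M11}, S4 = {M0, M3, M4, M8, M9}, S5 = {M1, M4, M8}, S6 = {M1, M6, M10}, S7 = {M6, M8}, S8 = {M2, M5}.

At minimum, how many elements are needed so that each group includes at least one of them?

The 4 elements {M2, M8, M10, M11} hit every group.
The groups S1, S4, S6, S8 are pairwise disjoint, so any hitting set needs a separate element for each — at least 4. Hence 4 is optimal.

4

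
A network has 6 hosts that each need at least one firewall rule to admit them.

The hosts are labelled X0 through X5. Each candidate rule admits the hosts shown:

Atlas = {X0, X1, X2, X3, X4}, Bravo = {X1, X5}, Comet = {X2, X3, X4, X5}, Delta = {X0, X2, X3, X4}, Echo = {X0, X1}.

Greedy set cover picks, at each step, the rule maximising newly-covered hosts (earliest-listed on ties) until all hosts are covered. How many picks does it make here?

Greedy: pick Atlas (covers 5 new) → pick Bravo (covers 1 new). Total picks: 2.

2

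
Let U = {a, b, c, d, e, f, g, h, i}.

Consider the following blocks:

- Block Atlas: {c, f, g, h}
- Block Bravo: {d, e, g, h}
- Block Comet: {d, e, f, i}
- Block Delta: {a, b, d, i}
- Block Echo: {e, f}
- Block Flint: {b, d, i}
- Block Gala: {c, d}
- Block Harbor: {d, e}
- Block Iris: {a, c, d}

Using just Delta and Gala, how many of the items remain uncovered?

4

Union of Delta, Gala = {a, b, c, d, i}.
Not covered: e, f, g, h — 4 items.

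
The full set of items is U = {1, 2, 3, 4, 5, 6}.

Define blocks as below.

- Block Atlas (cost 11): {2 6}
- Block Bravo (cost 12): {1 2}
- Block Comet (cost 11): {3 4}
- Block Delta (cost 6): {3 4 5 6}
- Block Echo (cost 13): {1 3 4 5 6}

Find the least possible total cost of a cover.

18

Bravo, Delta together cover every item (Bravo ∪ Delta = {1, 2, 3, 4, 5, 6}); total cost 12 + 6 = 18.
No covering selection has total cost below 18.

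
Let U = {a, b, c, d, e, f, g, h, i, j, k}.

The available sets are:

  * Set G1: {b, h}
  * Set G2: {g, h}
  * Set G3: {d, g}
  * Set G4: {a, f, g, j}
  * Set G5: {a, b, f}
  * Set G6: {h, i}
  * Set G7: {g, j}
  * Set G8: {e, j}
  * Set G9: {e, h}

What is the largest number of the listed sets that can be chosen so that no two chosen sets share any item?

4

G3, G5, G6, G8 are pairwise disjoint (G3={d,g}; G5={a,b,f}; G6={h,i}; G8={e,j}).
Every remaining set overlaps one of these, and no 5 of the listed sets are pairwise disjoint, so 4 is the maximum.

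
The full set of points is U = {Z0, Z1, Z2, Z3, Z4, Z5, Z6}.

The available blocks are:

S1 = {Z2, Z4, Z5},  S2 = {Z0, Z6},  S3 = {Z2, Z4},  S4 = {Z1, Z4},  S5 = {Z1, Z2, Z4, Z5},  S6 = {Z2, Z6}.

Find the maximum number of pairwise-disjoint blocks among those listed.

S2, S5 are pairwise disjoint (S2={Z0,Z6}; S5={Z1,Z2,Z4,Z5}).
Every remaining block overlaps one of these, and no 3 of the listed blocks are pairwise disjoint, so 2 is the maximum.

2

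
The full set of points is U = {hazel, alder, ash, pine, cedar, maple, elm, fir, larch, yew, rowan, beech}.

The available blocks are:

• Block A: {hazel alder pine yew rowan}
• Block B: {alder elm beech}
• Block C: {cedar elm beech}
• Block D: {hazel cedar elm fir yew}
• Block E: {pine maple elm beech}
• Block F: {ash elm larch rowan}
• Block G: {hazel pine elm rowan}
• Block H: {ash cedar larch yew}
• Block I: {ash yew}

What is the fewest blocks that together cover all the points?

4

A and D and E and H together: A ∪ D ∪ E ∪ H = {hazel, alder, ash, pine, cedar, maple, elm, fir, larch, yew, rowan, beech} — every point is covered.
Only D contains fir, so D is forced; the remaining 7 points need at least 3 more blocks (each remaining block adds at most 3) — so at least 4 blocks are needed, and 4 is optimal.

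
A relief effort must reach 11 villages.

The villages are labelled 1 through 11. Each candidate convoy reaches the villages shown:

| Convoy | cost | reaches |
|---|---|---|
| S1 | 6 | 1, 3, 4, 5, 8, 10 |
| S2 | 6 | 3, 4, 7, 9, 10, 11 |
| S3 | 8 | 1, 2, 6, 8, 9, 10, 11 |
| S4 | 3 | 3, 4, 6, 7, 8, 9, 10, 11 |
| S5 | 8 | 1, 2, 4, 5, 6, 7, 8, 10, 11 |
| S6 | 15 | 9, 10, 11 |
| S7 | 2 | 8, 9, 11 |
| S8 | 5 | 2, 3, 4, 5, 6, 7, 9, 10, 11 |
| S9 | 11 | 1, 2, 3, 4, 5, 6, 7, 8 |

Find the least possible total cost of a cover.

11

S4, S5 together cover every village (S4 ∪ S5 = {1, 2, 3, 4, 5, 6, 7, 8, 9, 10, 11}); total cost 3 + 8 = 11.
The greedy pick S4, S8, S1 costs 14; no covering selection beats 11.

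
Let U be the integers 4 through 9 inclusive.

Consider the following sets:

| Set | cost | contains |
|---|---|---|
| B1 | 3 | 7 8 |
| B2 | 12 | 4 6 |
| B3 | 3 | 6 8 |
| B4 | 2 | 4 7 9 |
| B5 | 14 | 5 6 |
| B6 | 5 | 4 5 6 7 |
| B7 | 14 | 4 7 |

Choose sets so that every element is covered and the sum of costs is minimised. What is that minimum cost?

B1, B4, B6 together cover every element (B1 ∪ B4 ∪ B6 = {4, 5, 6, 7, 8, 9}); total cost 3 + 2 + 5 = 10.
No covering selection has total cost below 10.

10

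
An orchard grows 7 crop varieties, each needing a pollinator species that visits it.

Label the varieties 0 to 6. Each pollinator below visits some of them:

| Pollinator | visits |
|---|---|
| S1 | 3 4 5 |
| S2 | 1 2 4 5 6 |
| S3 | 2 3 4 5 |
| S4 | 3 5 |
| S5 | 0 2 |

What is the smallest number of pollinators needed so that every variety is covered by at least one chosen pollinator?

Take {S1, S2, S5}. Their union is {0, 1, 2, 3, 4, 5, 6}, which is all 7 varieties.
Only S5 contains 0, so S5 is forced; the remaining 5 varieties need at least 2 more pollinators (each remaining pollinator adds at most 4) — so at least 3 pollinators are needed, and 3 is optimal.

3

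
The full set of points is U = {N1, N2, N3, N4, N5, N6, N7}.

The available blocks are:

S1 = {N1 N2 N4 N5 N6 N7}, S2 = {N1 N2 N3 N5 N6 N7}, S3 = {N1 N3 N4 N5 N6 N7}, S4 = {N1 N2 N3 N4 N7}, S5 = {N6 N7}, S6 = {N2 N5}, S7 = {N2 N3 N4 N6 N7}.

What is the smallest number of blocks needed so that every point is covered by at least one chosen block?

2

Take {S2, S4}. Their union is {N1, N2, N3, N4, N5, N6, N7}, which is all 7 points.
No single block has all 7 points (the largest, S1, has 6), so 2 is optimal.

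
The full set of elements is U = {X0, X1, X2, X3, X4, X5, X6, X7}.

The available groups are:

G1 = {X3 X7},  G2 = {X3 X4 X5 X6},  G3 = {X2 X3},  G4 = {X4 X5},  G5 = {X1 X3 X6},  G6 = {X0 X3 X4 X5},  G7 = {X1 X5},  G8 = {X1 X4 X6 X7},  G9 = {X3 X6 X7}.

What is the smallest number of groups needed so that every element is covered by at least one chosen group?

3

Take {G3, G6, G8}. Their union is {X0, X1, X2, X3, X4, X5, X6, X7}, which is all 8 elements.
Only G6 contains X0, so G6 is forced; the remaining 4 elements need at least 2 more groups (each remaining group adds at most 3) — so at least 3 groups are needed, and 3 is optimal.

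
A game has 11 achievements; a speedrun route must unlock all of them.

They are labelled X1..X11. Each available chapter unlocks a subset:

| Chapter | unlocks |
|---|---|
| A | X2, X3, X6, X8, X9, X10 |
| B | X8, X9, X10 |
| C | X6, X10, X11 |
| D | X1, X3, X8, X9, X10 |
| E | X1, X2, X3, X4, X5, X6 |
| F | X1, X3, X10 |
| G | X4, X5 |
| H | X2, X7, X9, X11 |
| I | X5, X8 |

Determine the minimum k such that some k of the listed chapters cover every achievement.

A and E and H together: A ∪ E ∪ H = {X1, X2, X3, X4, X5, X6, X7, X8, X9, X10, X11} — every achievement is covered.
Only H contains X7, so H is forced; the remaining 7 achievements need at least 2 more chapters (each remaining chapter adds at most 5) — so at least 3 chapters are needed, and 3 is optimal.

3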